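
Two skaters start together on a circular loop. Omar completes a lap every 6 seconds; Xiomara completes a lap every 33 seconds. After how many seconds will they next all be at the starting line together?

66 seconds

The first simultaneous occurrence is after LCM of the individual periods.
6 = 2 × 3
33 = 3 × 11
LCM(6, 33) = 2 × 3 × 11 = 66.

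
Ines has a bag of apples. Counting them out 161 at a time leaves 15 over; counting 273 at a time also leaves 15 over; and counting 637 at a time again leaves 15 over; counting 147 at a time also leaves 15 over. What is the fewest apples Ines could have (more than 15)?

43968

N − 15 must be a common multiple of 161, 273, 637, and 147.
161 = 7 × 23
273 = 3 × 7 × 13
637 = 7^2 × 13
147 = 3 × 7^2
LCM(161, 273, 637, 147) = 3 × 7^2 × 13 × 23 = 43953.
Smallest N > 15 is LCM + 15 = 43953 + 15 = 43968.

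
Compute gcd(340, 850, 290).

10

340 = 2^2 × 5 × 17
850 = 2 × 5^2 × 17
290 = 2 × 5 × 29
gcd(340, 850, 290) = 2 × 5 = 10.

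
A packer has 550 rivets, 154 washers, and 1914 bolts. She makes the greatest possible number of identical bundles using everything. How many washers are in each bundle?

7

Number of bundles = gcd(550, 154, 1914).
550 = 2 × 5^2 × 11
154 = 2 × 7 × 11
1914 = 2 × 3 × 11 × 29
gcd(550, 154, 1914) = 2 × 11 = 22.
washers per bundle = 154 / 22 = 7.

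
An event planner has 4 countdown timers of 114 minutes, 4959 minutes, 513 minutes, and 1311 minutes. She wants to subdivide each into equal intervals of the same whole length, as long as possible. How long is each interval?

The interval must divide each timer length; the longest such is the gcd.
114 = 2 × 3 × 19
4959 = 3^2 × 19 × 29
513 = 3^3 × 19
1311 = 3 × 19 × 23
gcd(114, 4959, 513, 1311) = 3 × 19 = 57.

57 minutes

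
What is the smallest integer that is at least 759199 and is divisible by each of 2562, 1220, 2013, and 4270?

845460

The integer must be a common multiple of 2562, 1220, 2013, and 4270, so a multiple of their LCM.
2562 = 2 × 3 × 7 × 61
1220 = 2^2 × 5 × 61
2013 = 3 × 11 × 61
4270 = 2 × 5 × 7 × 61
LCM(2562, 1220, 2013, 4270) = 2^2 × 3 × 5 × 7 × 11 × 61 = 281820.
Smallest multiple of 281820 that is ≥ 759199: ⌈759199/281820⌉ × 281820 = 3 × 281820 = 845460.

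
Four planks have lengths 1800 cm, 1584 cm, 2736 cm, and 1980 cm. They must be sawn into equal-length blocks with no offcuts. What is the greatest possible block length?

36 cm

The block length must divide every plank, so the greatest is gcd(1800, 1584, 2736, 1980).
1800 = 2^3 × 3^2 × 5^2
1584 = 2^4 × 3^2 × 11
2736 = 2^4 × 3^2 × 19
1980 = 2^2 × 3^2 × 5 × 11
gcd(1800, 1584, 2736, 1980) = 2^2 × 3^2 = 36.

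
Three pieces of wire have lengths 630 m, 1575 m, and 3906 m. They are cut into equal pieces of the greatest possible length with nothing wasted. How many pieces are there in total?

97

Piece length = gcd(630, 1575, 3906).
630 = 2 × 3^2 × 5 × 7
1575 = 3^2 × 5^2 × 7
3906 = 2 × 3^2 × 7 × 31
gcd(630, 1575, 3906) = 3^2 × 7 = 63.
Total pieces = 630/63 + 1575/63 + 3906/63 = 10 + 25 + 62 = 97.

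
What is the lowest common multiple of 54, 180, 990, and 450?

54 = 2 × 3^3
180 = 2^2 × 3^2 × 5
990 = 2 × 3^2 × 5 × 11
450 = 2 × 3^2 × 5^2
LCM(54, 180, 990, 450) = 2^2 × 3^3 × 5^2 × 11 = 29700.

29700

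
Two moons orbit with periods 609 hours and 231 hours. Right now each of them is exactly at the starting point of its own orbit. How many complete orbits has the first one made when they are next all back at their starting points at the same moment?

11 orbits

The first common completion time is the LCM of the periods.
609 = 3 × 7 × 29
231 = 3 × 7 × 11
LCM(609, 231) = 3 × 7 × 11 × 29 = 6699.
Orbits for period 609: 6699 / 609 = 11.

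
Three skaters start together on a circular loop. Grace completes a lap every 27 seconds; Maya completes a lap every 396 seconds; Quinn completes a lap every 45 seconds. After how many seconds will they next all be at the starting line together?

5940 seconds

They coincide at every common multiple of the periods; the first is the LCM.
27 = 3^3
396 = 2^2 × 3^2 × 11
45 = 3^2 × 5
LCM(27, 396, 45) = 2^2 × 3^3 × 5 × 11 = 5940.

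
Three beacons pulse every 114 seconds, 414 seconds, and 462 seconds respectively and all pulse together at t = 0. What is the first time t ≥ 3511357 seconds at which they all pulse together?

3634092 seconds

Joint pulses occur at multiples of LCM(114, 414, 462).
114 = 2 × 3 × 19
414 = 2 × 3^2 × 23
462 = 2 × 3 × 7 × 11
LCM(114, 414, 462) = 2 × 3^2 × 7 × 11 × 19 × 23 = 605682.
Smallest multiple of 605682 that is ≥ 3511357: ⌈3511357/605682⌉ × 605682 = 6 × 605682 = 3634092.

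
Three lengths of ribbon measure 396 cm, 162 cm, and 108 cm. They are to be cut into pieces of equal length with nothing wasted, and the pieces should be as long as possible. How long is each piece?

18 cm

Each piece length must divide every original length, so the longest possible is gcd(396, 162, 108).
396 = 2^2 × 3^2 × 11
162 = 2 × 3^4
108 = 2^2 × 3^3
gcd(396, 162, 108) = 2 × 3^2 = 18.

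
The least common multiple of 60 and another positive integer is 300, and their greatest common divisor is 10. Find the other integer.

gcd × lcm = product of the two integers, so the other integer is (10 × 300) / 60 = 50.

50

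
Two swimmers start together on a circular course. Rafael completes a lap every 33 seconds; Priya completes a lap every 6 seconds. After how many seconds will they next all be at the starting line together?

66 seconds

They coincide at every common multiple of the periods; the first is the LCM.
33 = 3 × 11
6 = 2 × 3
LCM(33, 6) = 2 × 3 × 11 = 66.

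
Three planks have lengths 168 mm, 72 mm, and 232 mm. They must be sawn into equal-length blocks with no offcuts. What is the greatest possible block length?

The block length must divide every plank, so the greatest is gcd(168, 72, 232).
168 = 2^3 × 3 × 7
72 = 2^3 × 3^2
232 = 2^3 × 29
gcd(168, 72, 232) = 2^3 = 8.

8 mm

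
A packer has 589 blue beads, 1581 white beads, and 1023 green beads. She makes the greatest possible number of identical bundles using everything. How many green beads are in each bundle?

Number of bundles = gcd(589, 1581, 1023).
589 = 19 × 31
1581 = 3 × 17 × 31
1023 = 3 × 11 × 31
gcd(589, 1581, 1023) = 31.
green beads per bundle = 1023 / 31 = 33.

33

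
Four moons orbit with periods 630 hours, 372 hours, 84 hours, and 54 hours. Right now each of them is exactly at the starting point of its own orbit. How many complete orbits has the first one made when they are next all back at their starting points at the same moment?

186 orbits

All finish a whole number of cycles simultaneously at t = LCM of the periods.
630 = 2 × 3^2 × 5 × 7
372 = 2^2 × 3 × 31
84 = 2^2 × 3 × 7
54 = 2 × 3^3
LCM(630, 372, 84, 54) = 2^2 × 3^3 × 5 × 7 × 31 = 117180.
Orbits for period 630: 117180 / 630 = 186.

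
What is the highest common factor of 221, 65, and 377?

13

221 = 13 × 17
65 = 5 × 13
377 = 13 × 29
gcd(221, 65, 377) = 13.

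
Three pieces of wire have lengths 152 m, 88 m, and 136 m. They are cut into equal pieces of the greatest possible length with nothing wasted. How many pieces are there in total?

Piece length = gcd(152, 88, 136).
152 = 2^3 × 19
88 = 2^3 × 11
136 = 2^3 × 17
gcd(152, 88, 136) = 2^3 = 8.
Total pieces = 152/8 + 88/8 + 136/8 = 19 + 11 + 17 = 47.

47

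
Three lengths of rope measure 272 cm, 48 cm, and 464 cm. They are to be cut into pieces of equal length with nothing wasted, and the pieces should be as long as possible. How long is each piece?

Each piece length must divide every original length, so the longest possible is gcd(272, 48, 464).
272 = 2^4 × 17
48 = 2^4 × 3
464 = 2^4 × 29
gcd(272, 48, 464) = 2^4 = 16.

16 cm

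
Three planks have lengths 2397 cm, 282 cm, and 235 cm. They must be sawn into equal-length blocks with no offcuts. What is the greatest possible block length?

47 cm

This is the greatest common divisor of 2397, 282, and 235.
2397 = 3 × 17 × 47
282 = 2 × 3 × 47
235 = 5 × 47
gcd(2397, 282, 235) = 47.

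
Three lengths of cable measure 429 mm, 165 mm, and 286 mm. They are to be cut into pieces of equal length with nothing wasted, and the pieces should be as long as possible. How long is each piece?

Each piece length must divide every original length, so the longest possible is gcd(429, 165, 286).
429 = 3 × 11 × 13
165 = 3 × 5 × 11
286 = 2 × 11 × 13
gcd(429, 165, 286) = 11.

11 mm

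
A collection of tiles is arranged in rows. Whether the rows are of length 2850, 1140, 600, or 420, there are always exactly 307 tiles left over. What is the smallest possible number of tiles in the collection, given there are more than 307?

80107

N − 307 must be a common multiple of 2850, 1140, 600, and 420.
2850 = 2 × 3 × 5^2 × 19
1140 = 2^2 × 3 × 5 × 19
600 = 2^3 × 3 × 5^2
420 = 2^2 × 3 × 5 × 7
LCM(2850, 1140, 600, 420) = 2^3 × 3 × 5^2 × 7 × 19 = 79800.
Smallest N > 307 is LCM + 307 = 79800 + 307 = 80107.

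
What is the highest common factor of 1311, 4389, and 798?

1311 = 3 × 19 × 23
4389 = 3 × 7 × 11 × 19
798 = 2 × 3 × 7 × 19
gcd(1311, 4389, 798) = 3 × 19 = 57.

57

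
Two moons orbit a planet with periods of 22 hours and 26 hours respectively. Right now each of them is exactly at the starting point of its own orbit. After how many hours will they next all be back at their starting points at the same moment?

286 hours

They coincide at every common multiple of the periods; the first is the LCM.
22 = 2 × 11
26 = 2 × 13
LCM(22, 26) = 2 × 11 × 13 = 286.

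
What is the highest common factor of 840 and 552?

24

840 = 2^3 × 3 × 5 × 7
552 = 2^3 × 3 × 23
gcd(840, 552) = 2^3 × 3 = 24.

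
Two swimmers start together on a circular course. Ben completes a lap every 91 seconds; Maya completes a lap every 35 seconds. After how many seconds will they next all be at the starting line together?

455 seconds

The first simultaneous occurrence is after LCM of the individual periods.
91 = 7 × 13
35 = 5 × 7
LCM(91, 35) = 5 × 7 × 13 = 455.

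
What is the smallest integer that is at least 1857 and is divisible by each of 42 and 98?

2058

The integer must be a common multiple of 42 and 98, so a multiple of their LCM.
42 = 2 × 3 × 7
98 = 2 × 7^2
LCM(42, 98) = 2 × 3 × 7^2 = 294.
Smallest multiple of 294 that is ≥ 1857: ⌈1857/294⌉ × 294 = 7 × 294 = 2058.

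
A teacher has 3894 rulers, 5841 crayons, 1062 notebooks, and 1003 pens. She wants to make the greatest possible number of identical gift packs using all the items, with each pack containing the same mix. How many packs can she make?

The pack count must divide each quantity, so the greatest is gcd(3894, 5841, 1062, 1003).
3894 = 2 × 3 × 11 × 59
5841 = 3^2 × 11 × 59
1062 = 2 × 3^2 × 59
1003 = 17 × 59
gcd(3894, 5841, 1062, 1003) = 59.

59 packs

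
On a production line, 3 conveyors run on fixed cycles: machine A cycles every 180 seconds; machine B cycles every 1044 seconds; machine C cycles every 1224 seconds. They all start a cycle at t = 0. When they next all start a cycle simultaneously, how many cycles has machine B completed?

All finish a whole number of cycles simultaneously at t = LCM of the periods.
180 = 2^2 × 3^2 × 5
1044 = 2^2 × 3^2 × 29
1224 = 2^3 × 3^2 × 17
LCM(180, 1044, 1224) = 2^3 × 3^2 × 5 × 17 × 29 = 177480.
Cycles for period 1044: 177480 / 1044 = 170.

170 cycles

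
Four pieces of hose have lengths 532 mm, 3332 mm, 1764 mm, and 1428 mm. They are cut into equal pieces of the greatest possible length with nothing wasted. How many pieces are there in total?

Piece length = gcd(532, 3332, 1764, 1428).
532 = 2^2 × 7 × 19
3332 = 2^2 × 7^2 × 17
1764 = 2^2 × 3^2 × 7^2
1428 = 2^2 × 3 × 7 × 17
gcd(532, 3332, 1764, 1428) = 2^2 × 7 = 28.
Total pieces = 532/28 + 3332/28 + 1764/28 + 1428/28 = 19 + 119 + 63 + 51 = 252.

252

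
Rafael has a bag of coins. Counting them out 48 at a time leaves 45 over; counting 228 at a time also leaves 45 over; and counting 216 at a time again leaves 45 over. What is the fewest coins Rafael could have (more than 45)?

8253

N − 45 must be a common multiple of 48, 228, and 216.
48 = 2^4 × 3
228 = 2^2 × 3 × 19
216 = 2^3 × 3^3
LCM(48, 228, 216) = 2^4 × 3^3 × 19 = 8208.
Smallest N > 45 is LCM + 45 = 8208 + 45 = 8253.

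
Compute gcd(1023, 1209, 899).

1023 = 3 × 11 × 31
1209 = 3 × 13 × 31
899 = 29 × 31
gcd(1023, 1209, 899) = 31.

31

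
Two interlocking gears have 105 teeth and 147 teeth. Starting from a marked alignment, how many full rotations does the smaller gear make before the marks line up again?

The first common completion time is the LCM of the periods.
105 = 3 × 5 × 7
147 = 3 × 7^2
LCM(105, 147) = 3 × 5 × 7^2 = 735.
Rotations for period 105: 735 / 105 = 7.

7 rotations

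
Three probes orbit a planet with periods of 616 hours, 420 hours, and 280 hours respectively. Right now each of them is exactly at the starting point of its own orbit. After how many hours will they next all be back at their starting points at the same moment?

9240 hours

We need the least common multiple of the intervals.
616 = 2^3 × 7 × 11
420 = 2^2 × 3 × 5 × 7
280 = 2^3 × 5 × 7
LCM(616, 420, 280) = 2^3 × 3 × 5 × 7 × 11 = 9240.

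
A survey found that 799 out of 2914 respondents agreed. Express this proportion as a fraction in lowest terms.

17/62

799 = 17 × 47
2914 = 2 × 31 × 47
gcd(799, 2914) = 47.
Divide numerator and denominator by 47: 799/2914 = 17/62.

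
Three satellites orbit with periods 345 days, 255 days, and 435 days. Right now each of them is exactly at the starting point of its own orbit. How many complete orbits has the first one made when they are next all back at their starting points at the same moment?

All finish a whole number of cycles simultaneously at t = LCM of the periods.
345 = 3 × 5 × 23
255 = 3 × 5 × 17
435 = 3 × 5 × 29
LCM(345, 255, 435) = 3 × 5 × 17 × 23 × 29 = 170085.
Orbits for period 345: 170085 / 345 = 493.

493 orbits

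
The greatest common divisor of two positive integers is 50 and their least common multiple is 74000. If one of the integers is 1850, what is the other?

For two integers, gcd × lcm = product, so the other is (50 × 74000) / 1850 = 3700000 / 1850 = 2000.

2000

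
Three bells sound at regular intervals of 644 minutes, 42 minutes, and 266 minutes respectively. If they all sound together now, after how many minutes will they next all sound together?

We need the least common multiple of the intervals.
644 = 2^2 × 7 × 23
42 = 2 × 3 × 7
266 = 2 × 7 × 19
LCM(644, 42, 266) = 2^2 × 3 × 7 × 19 × 23 = 36708.

36708 minutes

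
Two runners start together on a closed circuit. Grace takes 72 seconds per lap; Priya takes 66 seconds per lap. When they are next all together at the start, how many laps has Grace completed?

11 laps

All finish a whole number of cycles simultaneously at t = LCM of the periods.
72 = 2^3 × 3^2
66 = 2 × 3 × 11
LCM(72, 66) = 2^3 × 3^2 × 11 = 792.
Laps for period 72: 792 / 72 = 11.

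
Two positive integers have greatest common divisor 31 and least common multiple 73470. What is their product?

For any two positive integers, gcd × lcm = product = 31 × 73470 = 2277570.

2277570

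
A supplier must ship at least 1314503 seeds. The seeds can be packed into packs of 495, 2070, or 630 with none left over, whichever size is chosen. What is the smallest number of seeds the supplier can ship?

The number of seeds must be a common multiple of 495, 2070, and 630, so a multiple of their LCM.
495 = 3^2 × 5 × 11
2070 = 2 × 3^2 × 5 × 23
630 = 2 × 3^2 × 5 × 7
LCM(495, 2070, 630) = 2 × 3^2 × 5 × 7 × 11 × 23 = 159390.
Smallest multiple of 159390 that is ≥ 1314503: ⌈1314503/159390⌉ × 159390 = 9 × 159390 = 1434510.

1434510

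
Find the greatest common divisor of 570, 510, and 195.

15

570 = 2 × 3 × 5 × 19
510 = 2 × 3 × 5 × 17
195 = 3 × 5 × 13
gcd(570, 510, 195) = 3 × 5 = 15.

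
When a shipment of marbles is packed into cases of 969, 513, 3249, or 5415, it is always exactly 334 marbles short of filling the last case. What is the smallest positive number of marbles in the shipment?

828161

Being 334 short of a full case of size k means N ≡ −334 (mod k), i.e. N + 334 is a multiple of each size.
969 = 3 × 17 × 19
513 = 3^3 × 19
3249 = 3^2 × 19^2
5415 = 3 × 5 × 19^2
LCM(969, 513, 3249, 5415) = 3^3 × 5 × 17 × 19^2 = 828495.
Smallest positive N is 828495 − 334 = 828161.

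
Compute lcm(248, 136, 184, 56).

678776

248 = 2^3 × 31
136 = 2^3 × 17
184 = 2^3 × 23
56 = 2^3 × 7
LCM(248, 136, 184, 56) = 2^3 × 7 × 17 × 23 × 31 = 678776.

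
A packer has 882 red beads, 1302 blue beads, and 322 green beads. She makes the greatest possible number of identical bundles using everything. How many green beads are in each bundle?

Number of bundles = gcd(882, 1302, 322).
882 = 2 × 3^2 × 7^2
1302 = 2 × 3 × 7 × 31
322 = 2 × 7 × 23
gcd(882, 1302, 322) = 2 × 7 = 14.
green beads per bundle = 322 / 14 = 23.

23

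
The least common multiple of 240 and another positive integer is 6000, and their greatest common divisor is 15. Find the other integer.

375

gcd × lcm = product of the two integers, so the other integer is (15 × 6000) / 240 = 375.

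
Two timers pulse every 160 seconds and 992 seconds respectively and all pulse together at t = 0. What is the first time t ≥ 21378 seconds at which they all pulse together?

24800 seconds

Joint pulses occur at multiples of LCM(160, 992).
160 = 2^5 × 5
992 = 2^5 × 31
LCM(160, 992) = 2^5 × 5 × 31 = 4960.
Smallest multiple of 4960 that is ≥ 21378: ⌈21378/4960⌉ × 4960 = 5 × 4960 = 24800.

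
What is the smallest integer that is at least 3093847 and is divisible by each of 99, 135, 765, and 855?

The integer must be a common multiple of 99, 135, 765, and 855, so a multiple of their LCM.
99 = 3^2 × 11
135 = 3^3 × 5
765 = 3^2 × 5 × 17
855 = 3^2 × 5 × 19
LCM(99, 135, 765, 855) = 3^3 × 5 × 11 × 17 × 19 = 479655.
Smallest multiple of 479655 that is ≥ 3093847: ⌈3093847/479655⌉ × 479655 = 7 × 479655 = 3357585.

3357585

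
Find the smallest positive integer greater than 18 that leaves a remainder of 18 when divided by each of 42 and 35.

228

N − 18 must be a common multiple of 42 and 35.
42 = 2 × 3 × 7
35 = 5 × 7
LCM(42, 35) = 2 × 3 × 5 × 7 = 210.
Smallest N > 18 is LCM + 18 = 210 + 18 = 228.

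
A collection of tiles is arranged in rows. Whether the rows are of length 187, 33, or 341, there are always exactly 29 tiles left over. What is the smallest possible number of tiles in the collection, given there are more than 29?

N − 29 must be a common multiple of 187, 33, and 341.
187 = 11 × 17
33 = 3 × 11
341 = 11 × 31
LCM(187, 33, 341) = 3 × 11 × 17 × 31 = 17391.
Smallest N > 29 is LCM + 29 = 17391 + 29 = 17420.

17420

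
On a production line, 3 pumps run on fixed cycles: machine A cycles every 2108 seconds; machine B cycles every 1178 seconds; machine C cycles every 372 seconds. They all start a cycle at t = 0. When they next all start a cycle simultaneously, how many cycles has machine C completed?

They are all back at their starting positions together after one LCM of the periods.
2108 = 2^2 × 17 × 31
1178 = 2 × 19 × 31
372 = 2^2 × 3 × 31
LCM(2108, 1178, 372) = 2^2 × 3 × 17 × 19 × 31 = 120156.
Cycles for period 372: 120156 / 372 = 323.

323 cycles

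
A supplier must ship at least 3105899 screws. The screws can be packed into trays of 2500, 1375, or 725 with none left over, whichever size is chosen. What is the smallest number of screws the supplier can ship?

3190000

The number of screws must be a common multiple of 2500, 1375, and 725, so a multiple of their LCM.
2500 = 2^2 × 5^4
1375 = 5^3 × 11
725 = 5^2 × 29
LCM(2500, 1375, 725) = 2^2 × 5^4 × 11 × 29 = 797500.
Smallest multiple of 797500 that is ≥ 3105899: ⌈3105899/797500⌉ × 797500 = 4 × 797500 = 3190000.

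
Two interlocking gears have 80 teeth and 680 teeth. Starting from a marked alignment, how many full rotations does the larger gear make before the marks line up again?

2 rotations

They are all back at their starting positions together after one LCM of the periods.
80 = 2^4 × 5
680 = 2^3 × 5 × 17
LCM(80, 680) = 2^4 × 5 × 17 = 1360.
Rotations for period 680: 1360 / 680 = 2.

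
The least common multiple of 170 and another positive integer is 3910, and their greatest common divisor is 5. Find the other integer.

gcd × lcm = product of the two integers, so the other integer is (5 × 3910) / 170 = 115.

115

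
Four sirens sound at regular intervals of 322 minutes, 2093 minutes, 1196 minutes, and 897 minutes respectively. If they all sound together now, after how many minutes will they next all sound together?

We need the least common multiple of the intervals.
322 = 2 × 7 × 23
2093 = 7 × 13 × 23
1196 = 2^2 × 13 × 23
897 = 3 × 13 × 23
LCM(322, 2093, 1196, 897) = 2^2 × 3 × 7 × 13 × 23 = 25116.

25116 minutes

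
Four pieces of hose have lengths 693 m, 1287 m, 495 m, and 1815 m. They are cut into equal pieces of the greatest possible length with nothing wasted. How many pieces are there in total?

130

Piece length = gcd(693, 1287, 495, 1815).
693 = 3^2 × 7 × 11
1287 = 3^2 × 11 × 13
495 = 3^2 × 5 × 11
1815 = 3 × 5 × 11^2
gcd(693, 1287, 495, 1815) = 3 × 11 = 33.
Total pieces = 693/33 + 1287/33 + 495/33 + 1815/33 = 21 + 39 + 15 + 55 = 130.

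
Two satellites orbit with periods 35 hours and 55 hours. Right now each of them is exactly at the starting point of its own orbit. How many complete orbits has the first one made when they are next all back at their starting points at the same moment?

11 orbits

The first common completion time is the LCM of the periods.
35 = 5 × 7
55 = 5 × 11
LCM(35, 55) = 5 × 7 × 11 = 385.
Orbits for period 35: 385 / 35 = 11.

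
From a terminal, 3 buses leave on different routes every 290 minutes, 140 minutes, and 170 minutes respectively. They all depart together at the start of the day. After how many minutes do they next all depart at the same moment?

69020 minutes

We need the least common multiple of the intervals.
290 = 2 × 5 × 29
140 = 2^2 × 5 × 7
170 = 2 × 5 × 17
LCM(290, 140, 170) = 2^2 × 5 × 7 × 17 × 29 = 69020.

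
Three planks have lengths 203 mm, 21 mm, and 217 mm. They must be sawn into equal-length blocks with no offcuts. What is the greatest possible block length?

The block length must divide every plank, so the greatest is gcd(203, 21, 217).
203 = 7 × 29
21 = 3 × 7
217 = 7 × 31
gcd(203, 21, 217) = 7.

7 mm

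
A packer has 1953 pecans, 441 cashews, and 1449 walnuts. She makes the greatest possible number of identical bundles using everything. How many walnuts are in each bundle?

Number of bundles = gcd(1953, 441, 1449).
1953 = 3^2 × 7 × 31
441 = 3^2 × 7^2
1449 = 3^2 × 7 × 23
gcd(1953, 441, 1449) = 3^2 × 7 = 63.
walnuts per bundle = 1449 / 63 = 23.

23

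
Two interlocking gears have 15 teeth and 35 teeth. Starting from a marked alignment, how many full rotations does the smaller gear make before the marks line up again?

7 rotations

All finish a whole number of cycles simultaneously at t = LCM of the periods.
15 = 3 × 5
35 = 5 × 7
LCM(15, 35) = 3 × 5 × 7 = 105.
Rotations for period 15: 105 / 15 = 7.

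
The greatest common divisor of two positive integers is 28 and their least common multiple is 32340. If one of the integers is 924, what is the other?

For two integers, gcd × lcm = product, so the other is (28 × 32340) / 924 = 905520 / 924 = 980.

980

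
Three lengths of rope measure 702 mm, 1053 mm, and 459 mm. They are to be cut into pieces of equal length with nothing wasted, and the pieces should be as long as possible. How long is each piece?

Each piece length must divide every original length, so the longest possible is gcd(702, 1053, 459).
702 = 2 × 3^3 × 13
1053 = 3^4 × 13
459 = 3^3 × 17
gcd(702, 1053, 459) = 3^3 = 27.

27 mm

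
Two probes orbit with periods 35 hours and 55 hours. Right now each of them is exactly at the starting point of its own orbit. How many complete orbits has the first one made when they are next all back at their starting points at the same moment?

11 orbits

The first common completion time is the LCM of the periods.
35 = 5 × 7
55 = 5 × 11
LCM(35, 55) = 5 × 7 × 11 = 385.
Orbits for period 35: 385 / 35 = 11.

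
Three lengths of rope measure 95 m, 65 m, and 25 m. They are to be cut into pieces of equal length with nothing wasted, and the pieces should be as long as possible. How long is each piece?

Each piece length must divide every original length, so the longest possible is gcd(95, 65, 25).
95 = 5 × 19
65 = 5 × 13
25 = 5^2
gcd(95, 65, 25) = 5.

5 m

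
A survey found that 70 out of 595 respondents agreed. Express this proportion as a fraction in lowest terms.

2/17

70 = 2 × 5 × 7
595 = 5 × 7 × 17
gcd(70, 595) = 5 × 7 = 35.
Divide numerator and denominator by 35: 70/595 = 2/17.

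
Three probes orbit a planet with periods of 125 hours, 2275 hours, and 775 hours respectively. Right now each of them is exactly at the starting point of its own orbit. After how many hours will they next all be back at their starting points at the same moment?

352625 hours

We need the least common multiple of the intervals.
125 = 5^3
2275 = 5^2 × 7 × 13
775 = 5^2 × 31
LCM(125, 2275, 775) = 5^3 × 7 × 13 × 31 = 352625.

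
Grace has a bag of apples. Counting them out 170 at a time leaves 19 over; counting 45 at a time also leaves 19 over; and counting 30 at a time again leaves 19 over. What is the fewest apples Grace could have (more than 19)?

N − 19 must be a common multiple of 170, 45, and 30.
170 = 2 × 5 × 17
45 = 3^2 × 5
30 = 2 × 3 × 5
LCM(170, 45, 30) = 2 × 3^2 × 5 × 17 = 1530.
Smallest N > 19 is LCM + 19 = 1530 + 19 = 1549.

1549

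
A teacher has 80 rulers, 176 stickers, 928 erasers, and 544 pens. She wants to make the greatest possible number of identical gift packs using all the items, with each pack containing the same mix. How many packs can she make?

The pack count must divide each quantity, so the greatest is gcd(80, 176, 928, 544).
80 = 2^4 × 5
176 = 2^4 × 11
928 = 2^5 × 29
544 = 2^5 × 17
gcd(80, 176, 928, 544) = 2^4 = 16.

16 packs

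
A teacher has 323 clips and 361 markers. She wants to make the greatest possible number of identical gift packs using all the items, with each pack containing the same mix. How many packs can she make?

19 packs

By the Euclidean algorithm:
361 = 1 × 323 + 38
323 = 8 × 38 + 19
38 = 2 × 19 + 0
gcd(323, 361) = 19.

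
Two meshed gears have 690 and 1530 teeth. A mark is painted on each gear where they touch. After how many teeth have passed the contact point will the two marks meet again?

We need the least common multiple of the intervals.
690 = 2 × 3 × 5 × 23
1530 = 2 × 3^2 × 5 × 17
LCM(690, 1530) = 2 × 3^2 × 5 × 17 × 23 = 35190.

35190 teeth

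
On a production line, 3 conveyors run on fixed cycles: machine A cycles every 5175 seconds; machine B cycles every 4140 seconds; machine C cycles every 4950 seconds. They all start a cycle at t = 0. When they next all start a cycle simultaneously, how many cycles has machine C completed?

They are all back at their starting positions together after one LCM of the periods.
5175 = 3^2 × 5^2 × 23
4140 = 2^2 × 3^2 × 5 × 23
4950 = 2 × 3^2 × 5^2 × 11
LCM(5175, 4140, 4950) = 2^2 × 3^2 × 5^2 × 11 × 23 = 227700.
Cycles for period 4950: 227700 / 4950 = 46.

46 cycles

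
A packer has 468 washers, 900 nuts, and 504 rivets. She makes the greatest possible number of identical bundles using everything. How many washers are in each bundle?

13

Number of bundles = gcd(468, 900, 504).
468 = 2^2 × 3^2 × 13
900 = 2^2 × 3^2 × 5^2
504 = 2^3 × 3^2 × 7
gcd(468, 900, 504) = 2^2 × 3^2 = 36.
washers per bundle = 468 / 36 = 13.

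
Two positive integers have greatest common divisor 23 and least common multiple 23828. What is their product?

548044

For any two positive integers, gcd × lcm = product = 23 × 23828 = 548044.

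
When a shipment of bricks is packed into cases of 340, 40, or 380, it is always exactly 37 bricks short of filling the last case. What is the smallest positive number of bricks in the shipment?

Being 37 short of a full case of size k means N ≡ −37 (mod k), i.e. N + 37 is a multiple of each size.
340 = 2^2 × 5 × 17
40 = 2^3 × 5
380 = 2^2 × 5 × 19
LCM(340, 40, 380) = 2^3 × 5 × 17 × 19 = 12920.
Smallest positive N is 12920 − 37 = 12883.

12883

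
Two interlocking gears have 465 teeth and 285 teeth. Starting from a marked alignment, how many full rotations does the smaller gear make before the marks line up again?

31 rotations

The first common completion time is the LCM of the periods.
465 = 3 × 5 × 31
285 = 3 × 5 × 19
LCM(465, 285) = 3 × 5 × 19 × 31 = 8835.
Rotations for period 285: 8835 / 285 = 31.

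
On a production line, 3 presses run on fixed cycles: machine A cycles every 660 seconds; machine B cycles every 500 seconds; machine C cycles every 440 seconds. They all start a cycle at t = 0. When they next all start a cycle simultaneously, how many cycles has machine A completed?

They are all back at their starting positions together after one LCM of the periods.
660 = 2^2 × 3 × 5 × 11
500 = 2^2 × 5^3
440 = 2^3 × 5 × 11
LCM(660, 500, 440) = 2^3 × 3 × 5^3 × 11 = 33000.
Cycles for period 660: 33000 / 660 = 50.

50 cycles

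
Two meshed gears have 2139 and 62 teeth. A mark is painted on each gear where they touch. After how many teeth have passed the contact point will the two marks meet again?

The first simultaneous occurrence is after LCM of the individual periods.
2139 = 3 × 23 × 31
62 = 2 × 31
LCM(2139, 62) = 2 × 3 × 23 × 31 = 4278.

4278 teeth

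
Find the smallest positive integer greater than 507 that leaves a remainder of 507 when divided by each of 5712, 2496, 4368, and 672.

297531

N − 507 must be a common multiple of 5712, 2496, 4368, and 672.
5712 = 2^4 × 3 × 7 × 17
2496 = 2^6 × 3 × 13
4368 = 2^4 × 3 × 7 × 13
672 = 2^5 × 3 × 7
LCM(5712, 2496, 4368, 672) = 2^6 × 3 × 7 × 13 × 17 = 297024.
Smallest N > 507 is LCM + 507 = 297024 + 507 = 297531.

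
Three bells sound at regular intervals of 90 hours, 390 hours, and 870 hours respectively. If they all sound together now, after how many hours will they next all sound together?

33930 hours

The first simultaneous occurrence is after LCM of the individual periods.
90 = 2 × 3^2 × 5
390 = 2 × 3 × 5 × 13
870 = 2 × 3 × 5 × 29
LCM(90, 390, 870) = 2 × 3^2 × 5 × 13 × 29 = 33930.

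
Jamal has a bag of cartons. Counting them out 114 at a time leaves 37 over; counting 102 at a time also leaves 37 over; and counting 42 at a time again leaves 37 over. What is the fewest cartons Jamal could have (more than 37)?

13603

N − 37 must be a common multiple of 114, 102, and 42.
114 = 2 × 3 × 19
102 = 2 × 3 × 17
42 = 2 × 3 × 7
LCM(114, 102, 42) = 2 × 3 × 7 × 17 × 19 = 13566.
Smallest N > 37 is LCM + 37 = 13566 + 37 = 13603.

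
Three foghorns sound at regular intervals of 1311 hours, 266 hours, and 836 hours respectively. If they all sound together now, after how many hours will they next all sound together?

They coincide at every common multiple of the periods; the first is the LCM.
1311 = 3 × 19 × 23
266 = 2 × 7 × 19
836 = 2^2 × 11 × 19
LCM(1311, 266, 836) = 2^2 × 3 × 7 × 11 × 19 × 23 = 403788.

403788 hours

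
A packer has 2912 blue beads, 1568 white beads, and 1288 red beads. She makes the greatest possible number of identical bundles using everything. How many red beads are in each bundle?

Number of bundles = gcd(2912, 1568, 1288).
2912 = 2^5 × 7 × 13
1568 = 2^5 × 7^2
1288 = 2^3 × 7 × 23
gcd(2912, 1568, 1288) = 2^3 × 7 = 56.
red beads per bundle = 1288 / 56 = 23.

23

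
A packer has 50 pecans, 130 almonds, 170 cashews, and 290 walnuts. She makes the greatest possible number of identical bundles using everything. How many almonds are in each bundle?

Number of bundles = gcd(50, 130, 170, 290).
50 = 2 × 5^2
130 = 2 × 5 × 13
170 = 2 × 5 × 17
290 = 2 × 5 × 29
gcd(50, 130, 170, 290) = 2 × 5 = 10.
almonds per bundle = 130 / 10 = 13.

13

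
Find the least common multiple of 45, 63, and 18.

630

45 = 3^2 × 5
63 = 3^2 × 7
18 = 2 × 3^2
LCM(45, 63, 18) = 2 × 3^2 × 5 × 7 = 630.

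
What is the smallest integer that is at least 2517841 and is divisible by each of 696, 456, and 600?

The integer must be a common multiple of 696, 456, and 600, so a multiple of their LCM.
696 = 2^3 × 3 × 29
456 = 2^3 × 3 × 19
600 = 2^3 × 3 × 5^2
LCM(696, 456, 600) = 2^3 × 3 × 5^2 × 19 × 29 = 330600.
Smallest multiple of 330600 that is ≥ 2517841: ⌈2517841/330600⌉ × 330600 = 8 × 330600 = 2644800.

2644800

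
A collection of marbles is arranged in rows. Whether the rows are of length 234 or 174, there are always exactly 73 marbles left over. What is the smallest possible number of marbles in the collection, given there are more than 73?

6859

N − 73 must be a common multiple of 234 and 174.
234 = 2 × 3^2 × 13
174 = 2 × 3 × 29
LCM(234, 174) = 2 × 3^2 × 13 × 29 = 6786.
Smallest N > 73 is LCM + 73 = 6786 + 73 = 6859.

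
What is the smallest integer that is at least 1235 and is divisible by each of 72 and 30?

The integer must be a common multiple of 72 and 30, so a multiple of their LCM.
72 = 2^3 × 3^2
30 = 2 × 3 × 5
LCM(72, 30) = 2^3 × 3^2 × 5 = 360.
Smallest multiple of 360 that is ≥ 1235: ⌈1235/360⌉ × 360 = 4 × 360 = 1440.

1440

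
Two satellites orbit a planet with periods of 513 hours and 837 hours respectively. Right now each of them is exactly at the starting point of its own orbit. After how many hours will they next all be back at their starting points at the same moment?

We need the least common multiple of the intervals.
513 = 3^3 × 19
837 = 3^3 × 31
LCM(513, 837) = 3^3 × 19 × 31 = 15903.

15903 hours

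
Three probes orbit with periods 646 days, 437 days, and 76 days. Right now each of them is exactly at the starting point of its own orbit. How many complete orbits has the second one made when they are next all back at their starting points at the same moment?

68 orbits

The first common completion time is the LCM of the periods.
646 = 2 × 17 × 19
437 = 19 × 23
76 = 2^2 × 19
LCM(646, 437, 76) = 2^2 × 17 × 19 × 23 = 29716.
Orbits for period 437: 29716 / 437 = 68.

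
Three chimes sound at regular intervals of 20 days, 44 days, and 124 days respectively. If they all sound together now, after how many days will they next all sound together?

They coincide at every common multiple of the periods; the first is the LCM.
20 = 2^2 × 5
44 = 2^2 × 11
124 = 2^2 × 31
LCM(20, 44, 124) = 2^2 × 5 × 11 × 31 = 6820.

6820 days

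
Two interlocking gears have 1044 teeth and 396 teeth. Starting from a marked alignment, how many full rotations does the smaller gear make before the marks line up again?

They are all back at their starting positions together after one LCM of the periods.
1044 = 2^2 × 3^2 × 29
396 = 2^2 × 3^2 × 11
LCM(1044, 396) = 2^2 × 3^2 × 11 × 29 = 11484.
Rotations for period 396: 11484 / 396 = 29.

29 rotations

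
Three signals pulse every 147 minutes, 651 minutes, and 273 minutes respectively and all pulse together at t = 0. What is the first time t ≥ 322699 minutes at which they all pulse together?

355446 minutes

Joint pulses occur at multiples of LCM(147, 651, 273).
147 = 3 × 7^2
651 = 3 × 7 × 31
273 = 3 × 7 × 13
LCM(147, 651, 273) = 3 × 7^2 × 13 × 31 = 59241.
Smallest multiple of 59241 that is ≥ 322699: ⌈322699/59241⌉ × 59241 = 6 × 59241 = 355446.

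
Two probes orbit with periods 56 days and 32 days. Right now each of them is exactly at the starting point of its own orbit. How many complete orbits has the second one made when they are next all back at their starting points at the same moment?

7 orbits

The first common completion time is the LCM of the periods.
56 = 2^3 × 7
32 = 2^5
LCM(56, 32) = 2^5 × 7 = 224.
Orbits for period 32: 224 / 32 = 7.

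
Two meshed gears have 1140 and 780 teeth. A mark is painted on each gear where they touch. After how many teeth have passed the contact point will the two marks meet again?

The first simultaneous occurrence is after LCM of the individual periods.
1140 = 2^2 × 3 × 5 × 19
780 = 2^2 × 3 × 5 × 13
LCM(1140, 780) = 2^2 × 3 × 5 × 13 × 19 = 14820.

14820 teeth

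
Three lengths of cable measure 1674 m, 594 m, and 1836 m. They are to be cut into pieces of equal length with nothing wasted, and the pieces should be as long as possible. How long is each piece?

Each piece length must divide every original length, so the longest possible is gcd(1674, 594, 1836).
1674 = 2 × 3^3 × 31
594 = 2 × 3^3 × 11
1836 = 2^2 × 3^3 × 17
gcd(1674, 594, 1836) = 2 × 3^3 = 54.

54 m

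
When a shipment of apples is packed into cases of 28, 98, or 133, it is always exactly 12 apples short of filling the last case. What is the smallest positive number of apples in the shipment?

Being 12 short of a full case of size k means N ≡ −12 (mod k), i.e. N + 12 is a multiple of each size.
28 = 2^2 × 7
98 = 2 × 7^2
133 = 7 × 19
LCM(28, 98, 133) = 2^2 × 7^2 × 19 = 3724.
Smallest positive N is 3724 − 12 = 3712.

3712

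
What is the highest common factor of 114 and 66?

114 = 2 × 3 × 19
66 = 2 × 3 × 11
gcd(114, 66) = 2 × 3 = 6.

6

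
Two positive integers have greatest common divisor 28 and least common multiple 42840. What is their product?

1199520

For any two positive integers, gcd × lcm = product = 28 × 42840 = 1199520.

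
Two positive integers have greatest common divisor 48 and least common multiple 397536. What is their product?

19081728

For any two positive integers, gcd × lcm = product = 48 × 397536 = 19081728.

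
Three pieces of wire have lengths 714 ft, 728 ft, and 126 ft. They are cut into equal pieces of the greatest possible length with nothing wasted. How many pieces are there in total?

112

Piece length = gcd(714, 728, 126).
714 = 2 × 3 × 7 × 17
728 = 2^3 × 7 × 13
126 = 2 × 3^2 × 7
gcd(714, 728, 126) = 2 × 7 = 14.
Total pieces = 714/14 + 728/14 + 126/14 = 51 + 52 + 9 = 112.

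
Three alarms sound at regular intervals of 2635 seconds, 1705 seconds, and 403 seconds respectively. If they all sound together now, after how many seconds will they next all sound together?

376805 seconds

The first simultaneous occurrence is after LCM of the individual periods.
2635 = 5 × 17 × 31
1705 = 5 × 11 × 31
403 = 13 × 31
LCM(2635, 1705, 403) = 5 × 11 × 13 × 17 × 31 = 376805.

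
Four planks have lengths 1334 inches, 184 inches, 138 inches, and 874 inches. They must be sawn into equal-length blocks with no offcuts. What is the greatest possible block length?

46 inches

The block length must divide every plank, so the greatest is gcd(1334, 184, 138, 874).
1334 = 2 × 23 × 29
184 = 2^3 × 23
138 = 2 × 3 × 23
874 = 2 × 19 × 23
gcd(1334, 184, 138, 874) = 2 × 23 = 46.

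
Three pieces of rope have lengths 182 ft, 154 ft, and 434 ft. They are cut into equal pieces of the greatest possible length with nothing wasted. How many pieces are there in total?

55

Piece length = gcd(182, 154, 434).
182 = 2 × 7 × 13
154 = 2 × 7 × 11
434 = 2 × 7 × 31
gcd(182, 154, 434) = 2 × 7 = 14.
Total pieces = 182/14 + 154/14 + 434/14 = 13 + 11 + 31 = 55.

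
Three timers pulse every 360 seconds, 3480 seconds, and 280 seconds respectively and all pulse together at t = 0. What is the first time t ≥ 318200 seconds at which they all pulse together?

Joint pulses occur at multiples of LCM(360, 3480, 280).
360 = 2^3 × 3^2 × 5
3480 = 2^3 × 3 × 5 × 29
280 = 2^3 × 5 × 7
LCM(360, 3480, 280) = 2^3 × 3^2 × 5 × 7 × 29 = 73080.
Smallest multiple of 73080 that is ≥ 318200: ⌈318200/73080⌉ × 73080 = 5 × 73080 = 365400.

365400 seconds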